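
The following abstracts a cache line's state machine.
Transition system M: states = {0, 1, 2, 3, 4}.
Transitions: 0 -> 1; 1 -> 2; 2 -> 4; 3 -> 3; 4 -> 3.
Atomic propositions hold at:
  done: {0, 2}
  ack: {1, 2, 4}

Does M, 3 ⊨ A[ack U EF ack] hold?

No

EF ack: least fixpoint, start Z0 = {1, 2, 4}, add states with some successor in Z. Z1 = {0, 1, 2, 4}; fixed.
Sat(EF ack) = {0, 1, 2, 4}
A[ack U EF ack]: least fixpoint, start Z0 = Sat(EF ack) = {0, 1, 2, 4}, add states in Sat(ack) with every successor in Z. Already a fixed point.
Sat(A[ack U EF ack]) = {0, 1, 2, 4}
3 ∉ Sat(A[ack U EF ack]) = {0, 1, 2, 4}, so the formula does not hold at 3.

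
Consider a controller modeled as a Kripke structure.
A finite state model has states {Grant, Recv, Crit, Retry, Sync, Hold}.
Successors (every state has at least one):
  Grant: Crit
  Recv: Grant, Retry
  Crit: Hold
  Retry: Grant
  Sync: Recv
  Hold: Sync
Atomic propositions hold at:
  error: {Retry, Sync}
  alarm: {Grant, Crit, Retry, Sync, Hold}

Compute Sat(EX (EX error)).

{Crit, Sync}

Sat(EX error) = {s : some successor in {Retry, Sync}} = {Recv, Hold}
Sat(EX (EX error)) = {s : some successor in {Recv, Hold}} = {Crit, Sync}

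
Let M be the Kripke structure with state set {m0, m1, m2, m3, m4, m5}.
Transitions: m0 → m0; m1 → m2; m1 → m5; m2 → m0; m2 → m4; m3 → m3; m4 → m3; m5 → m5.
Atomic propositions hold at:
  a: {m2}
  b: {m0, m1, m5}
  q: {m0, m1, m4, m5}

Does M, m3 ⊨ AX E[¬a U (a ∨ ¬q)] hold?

Yes

Sat(¬a) = {m0, m1, m3, m4, m5}
Sat(¬q) = {m2, m3}
Sat(a ∨ ¬q) = {m2, m3}
E[¬a U (a ∨ ¬q)]: least fixpoint, start Z0 = Sat((a ∨ ¬q)) = {m2, m3}, add states in Sat(¬a) with some successor in Z. Z1 = {m1, m2, m3, m4}; fixed.
Sat(E[¬a U (a ∨ ¬q)]) = {m1, m2, m3, m4}
Sat(AX E[¬a U (a ∨ ¬q)]) = {s : every successor in {m1, m2, m3, m4}} = {m3, m4}
m3 ∈ Sat(AX E[¬a U (a ∨ ¬q)]) = {m3, m4}, so the formula holds at m3.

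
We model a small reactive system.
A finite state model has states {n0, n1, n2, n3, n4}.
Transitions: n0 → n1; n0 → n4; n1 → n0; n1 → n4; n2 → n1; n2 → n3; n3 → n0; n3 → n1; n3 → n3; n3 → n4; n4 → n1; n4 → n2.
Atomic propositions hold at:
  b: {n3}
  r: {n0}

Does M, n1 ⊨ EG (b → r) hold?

Sat(b → r) = {n0, n1, n2, n4}
EG (b → r): greatest fixpoint, start Z0 = {n0, n1, n2, n4}, keep only states in Sat with some successor in Z. Already a fixed point.
Sat(EG (b → r)) = {n0, n1, n2, n4}
n1 ∈ Sat(EG (b → r)) = {n0, n1, n2, n4}, so the formula holds at n1.

Yes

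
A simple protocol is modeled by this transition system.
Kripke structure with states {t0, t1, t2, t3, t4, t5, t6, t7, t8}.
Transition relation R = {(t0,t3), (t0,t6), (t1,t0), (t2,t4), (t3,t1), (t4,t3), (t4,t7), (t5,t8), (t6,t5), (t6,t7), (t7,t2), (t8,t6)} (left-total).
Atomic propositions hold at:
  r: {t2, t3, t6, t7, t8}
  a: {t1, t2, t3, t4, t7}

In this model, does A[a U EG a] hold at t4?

EG a: greatest fixpoint, start Z0 = {t1, t2, t3, t4, t7}, keep only states in Sat with some successor in Z. Z1 = {t2, t3, t4, t7}; Z2 = {t2, t4, t7}; fixed.
Sat(EG a) = {t2, t4, t7}
A[a U EG a]: least fixpoint, start Z0 = Sat(EG a) = {t2, t4, t7}, add states in Sat(a) with every successor in Z. Already a fixed point.
Sat(A[a U EG a]) = {t2, t4, t7}
t4 ∈ Sat(A[a U EG a]) = {t2, t4, t7}, so the formula holds at t4.

Yes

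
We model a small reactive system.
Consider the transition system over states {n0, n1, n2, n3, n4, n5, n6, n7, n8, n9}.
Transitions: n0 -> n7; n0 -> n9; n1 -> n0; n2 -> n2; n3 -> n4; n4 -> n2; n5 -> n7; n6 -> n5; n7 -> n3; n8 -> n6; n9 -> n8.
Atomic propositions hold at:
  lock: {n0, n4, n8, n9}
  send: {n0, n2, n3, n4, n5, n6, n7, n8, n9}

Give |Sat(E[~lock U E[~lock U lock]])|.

Sat(~lock) = {n1, n2, n3, n5, n6, n7}
E[~lock U lock]: least fixpoint, start Z0 = Sat(lock) = {n0, n4, n8, n9}, add states in Sat(~lock) with some successor in Z. Z1 = {n0, n1, n3, n4, n8, n9}; Z2 = {n0, n1, n3, n4, n7, n8, n9}; Z3 = {n0, n1, n3, n4, n5, n7, n8, n9}; Z4 = {n0, n1, n3, n4, n5, n6, n7, n8, n9}; fixed.
Sat(E[~lock U lock]) = {n0, n1, n3, n4, n5, n6, n7, n8, n9}
E[~lock U E[~lock U lock]]: least fixpoint, start Z0 = Sat(E[~lock U lock]) = {n0, n1, n3, n4, n5, n6, n7, n8, n9}, add states in Sat(~lock) with some successor in Z. Already a fixed point.
Sat(E[~lock U E[~lock U lock]]) = {n0, n1, n3, n4, n5, n6, n7, n8, n9}
|Sat(E[~lock U E[~lock U lock]])| = |{n0, n1, n3, n4, n5, n6, n7, n8, n9}| = 9.

9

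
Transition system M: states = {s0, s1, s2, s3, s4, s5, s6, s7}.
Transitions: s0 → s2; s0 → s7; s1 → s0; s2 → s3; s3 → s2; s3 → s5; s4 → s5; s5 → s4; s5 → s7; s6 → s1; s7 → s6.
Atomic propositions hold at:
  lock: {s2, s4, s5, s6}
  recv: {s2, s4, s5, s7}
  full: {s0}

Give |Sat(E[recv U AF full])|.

AF full: least fixpoint, start Z0 = {s0}, add states with every successor in Z. Z1 = {s0, s1}; Z2 = {s0, s1, s6}; Z3 = {s0, s1, s6, s7}; fixed.
Sat(AF full) = {s0, s1, s6, s7}
E[recv U AF full]: least fixpoint, start Z0 = Sat(AF full) = {s0, s1, s6, s7}, add states in Sat(recv) with some successor in Z. Z1 = {s0, s1, s5, s6, s7}; Z2 = {s0, s1, s4, s5, s6, s7}; fixed.
Sat(E[recv U AF full]) = {s0, s1, s4, s5, s6, s7}
|Sat(E[recv U AF full])| = |{s0, s1, s4, s5, s6, s7}| = 6.

6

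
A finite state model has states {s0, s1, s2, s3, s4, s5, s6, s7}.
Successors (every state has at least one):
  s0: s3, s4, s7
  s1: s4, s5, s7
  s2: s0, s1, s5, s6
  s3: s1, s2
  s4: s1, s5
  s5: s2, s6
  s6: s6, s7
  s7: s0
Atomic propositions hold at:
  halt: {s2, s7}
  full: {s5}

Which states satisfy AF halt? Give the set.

{s2, s7}

AF halt: least fixpoint, start Z0 = {s2, s7}, add states with every successor in Z. Already a fixed point.
Sat(AF halt) = {s2, s7}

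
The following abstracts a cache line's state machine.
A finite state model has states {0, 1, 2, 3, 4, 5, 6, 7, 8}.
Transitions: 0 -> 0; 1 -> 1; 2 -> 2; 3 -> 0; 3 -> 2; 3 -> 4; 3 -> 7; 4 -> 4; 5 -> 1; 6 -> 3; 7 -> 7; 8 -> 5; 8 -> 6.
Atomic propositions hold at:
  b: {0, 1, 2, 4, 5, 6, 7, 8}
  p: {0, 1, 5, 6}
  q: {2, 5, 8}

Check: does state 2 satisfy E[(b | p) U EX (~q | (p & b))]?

No

Sat(b | p) = {0, 1, 2, 4, 5, 6, 7, 8}
Sat(~q) = {0, 1, 3, 4, 6, 7}
Sat(p & b) = {0, 1, 5, 6}
Sat(~q | (p & b)) = {0, 1, 3, 4, 5, 6, 7}
Sat(EX (~q | (p & b))) = {s : some successor in {0, 1, 3, 4, 5, 6, 7}} = {0, 1, 3, 4, 5, 6, 7, 8}
E[(b | p) U EX (~q | (p & b))]: least fixpoint, start Z0 = Sat(EX (~q | (p & b))) = {0, 1, 3, 4, 5, 6, 7, 8}, add states in Sat(b | p) with some successor in Z. Already a fixed point.
Sat(E[(b | p) U EX (~q | (p & b))]) = {0, 1, 3, 4, 5, 6, 7, 8}
2 ∉ Sat(E[(b | p) U EX (~q | (p & b))]) = {0, 1, 3, 4, 5, 6, 7, 8}, so the formula does not hold at 2.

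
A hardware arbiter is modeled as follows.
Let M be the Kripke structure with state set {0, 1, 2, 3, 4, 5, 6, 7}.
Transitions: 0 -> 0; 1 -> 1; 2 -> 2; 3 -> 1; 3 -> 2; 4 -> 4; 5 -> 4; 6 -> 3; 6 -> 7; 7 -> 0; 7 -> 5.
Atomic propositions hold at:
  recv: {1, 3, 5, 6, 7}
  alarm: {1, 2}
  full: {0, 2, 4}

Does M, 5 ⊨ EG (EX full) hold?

Yes

Sat(EX full) = {s : some successor in {0, 2, 4}} = {0, 2, 3, 4, 5, 7}
EG (EX full): greatest fixpoint, start Z0 = {0, 2, 3, 4, 5, 7}, keep only states in Sat with some successor in Z. Already a fixed point.
Sat(EG (EX full)) = {0, 2, 3, 4, 5, 7}
5 ∈ Sat(EG (EX full)) = {0, 2, 3, 4, 5, 7}, so the formula holds at 5.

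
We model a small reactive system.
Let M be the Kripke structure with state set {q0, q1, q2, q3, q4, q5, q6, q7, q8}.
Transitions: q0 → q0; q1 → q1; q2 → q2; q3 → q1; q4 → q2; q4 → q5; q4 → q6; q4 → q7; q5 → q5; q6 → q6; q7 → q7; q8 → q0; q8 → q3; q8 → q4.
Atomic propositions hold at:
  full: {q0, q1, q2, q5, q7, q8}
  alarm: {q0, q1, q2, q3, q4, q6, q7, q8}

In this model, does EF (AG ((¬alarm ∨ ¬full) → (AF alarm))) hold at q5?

No

Sat(¬alarm) = {q5}
Sat(¬full) = {q3, q4, q6}
Sat(¬alarm ∨ ¬full) = {q3, q4, q5, q6}
AF alarm: least fixpoint, start Z0 = {q0, q1, q2, q3, q4, q6, q7, q8}, add states with every successor in Z. Already a fixed point.
Sat(AF alarm) = {q0, q1, q2, q3, q4, q6, q7, q8}
Sat((¬alarm ∨ ¬full) → (AF alarm)) = {q0, q1, q2, q3, q4, q6, q7, q8}
AG ((¬alarm ∨ ¬full) → (AF alarm)): greatest fixpoint, start Z0 = {q0, q1, q2, q3, q4, q6, q7, q8}, keep only states in Sat with every successor in Z. Z1 = {q0, q1, q2, q3, q6, q7, q8}; Z2 = {q0, q1, q2, q3, q6, q7}; fixed.
Sat(AG ((¬alarm ∨ ¬full) → (AF alarm))) = {q0, q1, q2, q3, q6, q7}
EF (AG ((¬alarm ∨ ¬full) → (AF alarm))): least fixpoint, start Z0 = {q0, q1, q2, q3, q6, q7}, add states with some successor in Z. Z1 = {q0, q1, q2, q3, q4, q6, q7, q8}; fixed.
Sat(EF (AG ((¬alarm ∨ ¬full) → (AF alarm)))) = {q0, q1, q2, q3, q4, q6, q7, q8}
q5 ∉ Sat(EF (AG ((¬alarm ∨ ¬full) → (AF alarm)))) = {q0, q1, q2, q3, q4, q6, q7, q8}, so the formula does not hold at q5.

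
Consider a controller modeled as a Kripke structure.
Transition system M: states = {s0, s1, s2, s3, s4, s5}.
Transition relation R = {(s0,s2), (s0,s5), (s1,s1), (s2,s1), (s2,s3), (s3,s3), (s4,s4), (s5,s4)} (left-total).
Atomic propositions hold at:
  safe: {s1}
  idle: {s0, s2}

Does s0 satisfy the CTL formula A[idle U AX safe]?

Sat(AX safe) = {s : every successor in {s1}} = {s1}
A[idle U AX safe]: least fixpoint, start Z0 = Sat(AX safe) = {s1}, add states in Sat(idle) with every successor in Z. Already a fixed point.
Sat(A[idle U AX safe]) = {s1}
s0 ∉ Sat(A[idle U AX safe]) = {s1}, so the formula does not hold at s0.

No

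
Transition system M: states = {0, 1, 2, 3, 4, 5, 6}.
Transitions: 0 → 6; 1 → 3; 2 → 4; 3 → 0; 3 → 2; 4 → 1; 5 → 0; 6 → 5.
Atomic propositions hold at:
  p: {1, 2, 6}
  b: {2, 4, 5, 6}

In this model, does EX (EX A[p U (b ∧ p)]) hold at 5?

Sat(b ∧ p) = {2, 6}
A[p U (b ∧ p)]: least fixpoint, start Z0 = Sat((b ∧ p)) = {2, 6}, add states in Sat(p) with every successor in Z. Already a fixed point.
Sat(A[p U (b ∧ p)]) = {2, 6}
Sat(EX A[p U (b ∧ p)]) = {s : some successor in {2, 6}} = {0, 3}
Sat(EX (EX A[p U (b ∧ p)])) = {s : some successor in {0, 3}} = {1, 3, 5}
5 ∈ Sat(EX (EX A[p U (b ∧ p)])) = {1, 3, 5}, so the formula holds at 5.

Yes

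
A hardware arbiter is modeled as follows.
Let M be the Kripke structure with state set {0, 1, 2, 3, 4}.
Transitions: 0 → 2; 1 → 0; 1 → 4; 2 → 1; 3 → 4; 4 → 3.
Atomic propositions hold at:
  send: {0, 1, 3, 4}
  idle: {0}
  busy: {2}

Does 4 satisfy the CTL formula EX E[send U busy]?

E[send U busy]: least fixpoint, start Z0 = Sat(busy) = {2}, add states in Sat(send) with some successor in Z. Z1 = {0, 2}; Z2 = {0, 1, 2}; fixed.
Sat(E[send U busy]) = {0, 1, 2}
Sat(EX E[send U busy]) = {s : some successor in {0, 1, 2}} = {0, 1, 2}
4 ∉ Sat(EX E[send U busy]) = {0, 1, 2}, so the formula does not hold at 4.

No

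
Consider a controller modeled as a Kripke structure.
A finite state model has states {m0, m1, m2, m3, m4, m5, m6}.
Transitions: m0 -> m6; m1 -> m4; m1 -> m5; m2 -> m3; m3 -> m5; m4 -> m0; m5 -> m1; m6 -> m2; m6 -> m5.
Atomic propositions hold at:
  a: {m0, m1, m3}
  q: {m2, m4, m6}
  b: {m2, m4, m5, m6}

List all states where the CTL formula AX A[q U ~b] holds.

{m2, m4, m5}

Sat(~b) = {m0, m1, m3}
A[q U ~b]: least fixpoint, start Z0 = Sat(~b) = {m0, m1, m3}, add states in Sat(q) with every successor in Z. Z1 = {m0, m1, m2, m3, m4}; fixed.
Sat(A[q U ~b]) = {m0, m1, m2, m3, m4}
Sat(AX A[q U ~b]) = {s : every successor in {m0, m1, m2, m3, m4}} = {m2, m4, m5}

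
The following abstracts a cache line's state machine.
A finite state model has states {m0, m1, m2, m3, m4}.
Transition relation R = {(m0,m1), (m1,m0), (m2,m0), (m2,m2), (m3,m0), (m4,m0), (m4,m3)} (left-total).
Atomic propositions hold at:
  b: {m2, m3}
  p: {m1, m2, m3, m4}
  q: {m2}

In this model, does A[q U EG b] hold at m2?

Yes

EG b: greatest fixpoint, start Z0 = {m2, m3}, keep only states in Sat with some successor in Z. Z1 = {m2}; fixed.
Sat(EG b) = {m2}
A[q U EG b]: least fixpoint, start Z0 = Sat(EG b) = {m2}, add states in Sat(q) with every successor in Z. Already a fixed point.
Sat(A[q U EG b]) = {m2}
m2 ∈ Sat(A[q U EG b]) = {m2}, so the formula holds at m2.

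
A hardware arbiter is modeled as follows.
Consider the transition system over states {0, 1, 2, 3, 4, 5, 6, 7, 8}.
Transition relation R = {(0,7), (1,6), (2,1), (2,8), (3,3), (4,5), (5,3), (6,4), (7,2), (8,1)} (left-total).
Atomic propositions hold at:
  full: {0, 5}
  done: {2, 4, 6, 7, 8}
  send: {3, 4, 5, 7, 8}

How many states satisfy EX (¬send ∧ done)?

Sat(¬send) = {0, 1, 2, 6}
Sat(¬send ∧ done) = {2, 6}
Sat(EX (¬send ∧ done)) = {s : some successor in {2, 6}} = {1, 7}
|Sat(EX (¬send ∧ done))| = |{1, 7}| = 2.

2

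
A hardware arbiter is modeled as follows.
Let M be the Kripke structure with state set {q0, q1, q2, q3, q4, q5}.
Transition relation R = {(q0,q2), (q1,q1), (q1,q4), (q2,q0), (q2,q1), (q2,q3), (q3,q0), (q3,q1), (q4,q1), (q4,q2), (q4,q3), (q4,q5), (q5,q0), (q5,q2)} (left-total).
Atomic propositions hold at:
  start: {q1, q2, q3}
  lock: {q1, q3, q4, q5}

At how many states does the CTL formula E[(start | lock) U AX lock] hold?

5

Sat(start | lock) = {q1, q2, q3, q4, q5}
Sat(AX lock) = {s : every successor in {q1, q3, q4, q5}} = {q1}
E[(start | lock) U AX lock]: least fixpoint, start Z0 = Sat(AX lock) = {q1}, add states in Sat(start | lock) with some successor in Z. Z1 = {q1, q2, q3, q4}; Z2 = {q1, q2, q3, q4, q5}; fixed.
Sat(E[(start | lock) U AX lock]) = {q1, q2, q3, q4, q5}
|Sat(E[(start | lock) U AX lock])| = |{q1, q2, q3, q4, q5}| = 5.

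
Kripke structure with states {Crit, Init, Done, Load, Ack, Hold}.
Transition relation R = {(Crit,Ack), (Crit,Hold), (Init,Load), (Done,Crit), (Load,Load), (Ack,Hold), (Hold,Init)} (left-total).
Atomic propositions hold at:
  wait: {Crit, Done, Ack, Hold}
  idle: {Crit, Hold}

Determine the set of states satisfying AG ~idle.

{Init, Load}

Sat(~idle) = {Init, Done, Load, Ack}
AG ~idle: greatest fixpoint, start Z0 = {Init, Done, Load, Ack}, keep only states in Sat with every successor in Z. Z1 = {Init, Load}; fixed.
Sat(AG ~idle) = {Init, Load}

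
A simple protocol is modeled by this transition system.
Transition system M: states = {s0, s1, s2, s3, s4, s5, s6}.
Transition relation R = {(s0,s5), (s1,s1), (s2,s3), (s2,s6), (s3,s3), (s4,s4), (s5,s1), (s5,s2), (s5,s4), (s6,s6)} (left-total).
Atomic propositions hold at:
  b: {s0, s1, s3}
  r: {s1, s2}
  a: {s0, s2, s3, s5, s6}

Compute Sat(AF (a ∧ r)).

Sat(a ∧ r) = {s2}
AF (a ∧ r): least fixpoint, start Z0 = {s2}, add states with every successor in Z. Already a fixed point.
Sat(AF (a ∧ r)) = {s2}

{s2}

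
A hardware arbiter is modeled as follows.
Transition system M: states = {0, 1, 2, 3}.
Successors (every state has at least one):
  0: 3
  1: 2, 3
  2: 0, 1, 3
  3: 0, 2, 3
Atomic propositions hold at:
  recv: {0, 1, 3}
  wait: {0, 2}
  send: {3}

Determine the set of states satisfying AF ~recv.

{2}

Sat(~recv) = {2}
AF ~recv: least fixpoint, start Z0 = {2}, add states with every successor in Z. Already a fixed point.
Sat(AF ~recv) = {2}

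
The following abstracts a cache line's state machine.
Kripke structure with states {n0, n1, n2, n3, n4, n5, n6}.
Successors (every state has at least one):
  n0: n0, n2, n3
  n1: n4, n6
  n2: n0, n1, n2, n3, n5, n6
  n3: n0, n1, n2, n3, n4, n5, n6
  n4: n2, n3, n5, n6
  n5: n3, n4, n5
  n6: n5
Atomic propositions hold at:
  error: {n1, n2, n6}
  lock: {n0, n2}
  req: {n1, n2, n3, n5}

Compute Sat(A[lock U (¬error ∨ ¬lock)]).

Sat(¬error) = {n0, n3, n4, n5}
Sat(¬lock) = {n1, n3, n4, n5, n6}
Sat(¬error ∨ ¬lock) = {n0, n1, n3, n4, n5, n6}
A[lock U (¬error ∨ ¬lock)]: least fixpoint, start Z0 = Sat((¬error ∨ ¬lock)) = {n0, n1, n3, n4, n5, n6}, add states in Sat(lock) with every successor in Z. Already a fixed point.
Sat(A[lock U (¬error ∨ ¬lock)]) = {n0, n1, n3, n4, n5, n6}

{n0, n1, n3, n4, n5, n6}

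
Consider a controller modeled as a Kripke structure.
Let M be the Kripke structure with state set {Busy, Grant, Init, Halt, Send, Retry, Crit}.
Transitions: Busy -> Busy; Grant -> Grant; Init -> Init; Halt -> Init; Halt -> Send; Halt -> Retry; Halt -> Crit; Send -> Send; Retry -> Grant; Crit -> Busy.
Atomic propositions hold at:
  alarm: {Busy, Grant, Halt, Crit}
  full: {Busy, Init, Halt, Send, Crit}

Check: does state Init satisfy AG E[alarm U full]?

Yes

E[alarm U full]: least fixpoint, start Z0 = Sat(full) = {Busy, Init, Halt, Send, Crit}, add states in Sat(alarm) with some successor in Z. Already a fixed point.
Sat(E[alarm U full]) = {Busy, Init, Halt, Send, Crit}
AG E[alarm U full]: greatest fixpoint, start Z0 = {Busy, Init, Halt, Send, Crit}, keep only states in Sat with every successor in Z. Z1 = {Busy, Init, Send, Crit}; fixed.
Sat(AG E[alarm U full]) = {Busy, Init, Send, Crit}
Init ∈ Sat(AG E[alarm U full]) = {Busy, Init, Send, Crit}, so the formula holds at Init.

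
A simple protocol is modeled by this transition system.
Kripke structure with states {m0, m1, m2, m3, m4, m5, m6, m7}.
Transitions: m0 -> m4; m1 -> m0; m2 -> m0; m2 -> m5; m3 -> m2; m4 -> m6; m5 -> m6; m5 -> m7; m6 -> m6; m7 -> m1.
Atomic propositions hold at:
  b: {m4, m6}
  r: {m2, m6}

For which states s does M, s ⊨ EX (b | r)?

Sat(b | r) = {m2, m4, m6}
Sat(EX (b | r)) = {s : some successor in {m2, m4, m6}} = {m0, m3, m4, m5, m6}

{m0, m3, m4, m5, m6}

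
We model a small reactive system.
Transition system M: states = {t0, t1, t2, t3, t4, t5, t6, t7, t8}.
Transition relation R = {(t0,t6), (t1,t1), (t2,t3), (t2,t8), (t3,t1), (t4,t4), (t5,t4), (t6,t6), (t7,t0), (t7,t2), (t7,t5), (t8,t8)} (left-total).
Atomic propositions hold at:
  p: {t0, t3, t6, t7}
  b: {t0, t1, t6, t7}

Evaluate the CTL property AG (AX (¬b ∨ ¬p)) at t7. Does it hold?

No

Sat(¬b) = {t2, t3, t4, t5, t8}
Sat(¬p) = {t1, t2, t4, t5, t8}
Sat(¬b ∨ ¬p) = {t1, t2, t3, t4, t5, t8}
Sat(AX (¬b ∨ ¬p)) = {s : every successor in {t1, t2, t3, t4, t5, t8}} = {t1, t2, t3, t4, t5, t8}
AG (AX (¬b ∨ ¬p)): greatest fixpoint, start Z0 = {t1, t2, t3, t4, t5, t8}, keep only states in Sat with every successor in Z. Already a fixed point.
Sat(AG (AX (¬b ∨ ¬p))) = {t1, t2, t3, t4, t5, t8}
t7 ∉ Sat(AG (AX (¬b ∨ ¬p))) = {t1, t2, t3, t4, t5, t8}, so the formula does not hold at t7.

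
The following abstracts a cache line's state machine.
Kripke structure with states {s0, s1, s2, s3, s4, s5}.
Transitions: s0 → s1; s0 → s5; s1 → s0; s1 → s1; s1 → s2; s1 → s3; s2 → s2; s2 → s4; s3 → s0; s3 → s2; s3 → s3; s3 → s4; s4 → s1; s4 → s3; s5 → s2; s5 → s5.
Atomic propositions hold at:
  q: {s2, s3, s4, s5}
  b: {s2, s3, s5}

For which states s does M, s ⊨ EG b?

EG b: greatest fixpoint, start Z0 = {s2, s3, s5}, keep only states in Sat with some successor in Z. Already a fixed point.
Sat(EG b) = {s2, s3, s5}

{s2, s3, s5}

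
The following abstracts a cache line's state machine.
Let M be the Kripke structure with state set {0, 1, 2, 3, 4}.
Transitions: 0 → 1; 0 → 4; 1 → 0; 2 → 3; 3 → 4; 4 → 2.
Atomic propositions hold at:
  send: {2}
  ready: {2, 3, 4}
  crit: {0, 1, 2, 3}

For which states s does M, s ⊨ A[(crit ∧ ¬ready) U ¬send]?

{0, 1, 3, 4}

Sat(¬ready) = {0, 1}
Sat(crit ∧ ¬ready) = {0, 1}
Sat(¬send) = {0, 1, 3, 4}
A[(crit ∧ ¬ready) U ¬send]: least fixpoint, start Z0 = Sat(¬send) = {0, 1, 3, 4}, add states in Sat(crit ∧ ¬ready) with every successor in Z. Already a fixed point.
Sat(A[(crit ∧ ¬ready) U ¬send]) = {0, 1, 3, 4}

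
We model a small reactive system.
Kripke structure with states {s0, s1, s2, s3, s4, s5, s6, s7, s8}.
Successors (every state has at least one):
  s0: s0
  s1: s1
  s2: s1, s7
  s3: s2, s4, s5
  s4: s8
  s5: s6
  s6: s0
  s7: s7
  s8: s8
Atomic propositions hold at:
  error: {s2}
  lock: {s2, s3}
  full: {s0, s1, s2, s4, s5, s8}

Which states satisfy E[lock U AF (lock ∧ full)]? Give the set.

{s2, s3}

Sat(lock ∧ full) = {s2}
AF (lock ∧ full): least fixpoint, start Z0 = {s2}, add states with every successor in Z. Already a fixed point.
Sat(AF (lock ∧ full)) = {s2}
E[lock U AF (lock ∧ full)]: least fixpoint, start Z0 = Sat(AF (lock ∧ full)) = {s2}, add states in Sat(lock) with some successor in Z. Z1 = {s2, s3}; fixed.
Sat(E[lock U AF (lock ∧ full)]) = {s2, s3}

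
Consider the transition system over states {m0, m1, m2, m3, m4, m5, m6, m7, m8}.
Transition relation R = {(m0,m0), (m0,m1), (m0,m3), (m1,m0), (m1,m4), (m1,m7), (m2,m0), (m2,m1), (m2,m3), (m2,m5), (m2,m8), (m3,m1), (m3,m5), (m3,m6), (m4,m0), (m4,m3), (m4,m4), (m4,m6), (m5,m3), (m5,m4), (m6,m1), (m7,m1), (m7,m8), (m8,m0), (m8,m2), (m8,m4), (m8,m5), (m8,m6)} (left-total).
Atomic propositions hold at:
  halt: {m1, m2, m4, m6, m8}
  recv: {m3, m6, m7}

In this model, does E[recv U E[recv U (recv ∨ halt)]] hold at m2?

Yes

Sat(recv ∨ halt) = {m1, m2, m3, m4, m6, m7, m8}
E[recv U (recv ∨ halt)]: least fixpoint, start Z0 = Sat((recv ∨ halt)) = {m1, m2, m3, m4, m6, m7, m8}, add states in Sat(recv) with some successor in Z. Already a fixed point.
Sat(E[recv U (recv ∨ halt)]) = {m1, m2, m3, m4, m6, m7, m8}
E[recv U E[recv U (recv ∨ halt)]]: least fixpoint, start Z0 = Sat(E[recv U (recv ∨ halt)]) = {m1, m2, m3, m4, m6, m7, m8}, add states in Sat(recv) with some successor in Z. Already a fixed point.
Sat(E[recv U E[recv U (recv ∨ halt)]]) = {m1, m2, m3, m4, m6, m7, m8}
m2 ∈ Sat(E[recv U E[recv U (recv ∨ halt)]]) = {m1, m2, m3, m4, m6, m7, m8}, so the formula holds at m2.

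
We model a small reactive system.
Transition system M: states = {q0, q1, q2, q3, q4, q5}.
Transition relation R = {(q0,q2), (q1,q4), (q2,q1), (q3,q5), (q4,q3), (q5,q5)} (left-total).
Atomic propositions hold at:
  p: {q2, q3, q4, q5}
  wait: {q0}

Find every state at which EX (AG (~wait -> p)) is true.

{q1, q3, q4, q5}

Sat(~wait) = {q1, q2, q3, q4, q5}
Sat(~wait -> p) = {q0, q2, q3, q4, q5}
AG (~wait -> p): greatest fixpoint, start Z0 = {q0, q2, q3, q4, q5}, keep only states in Sat with every successor in Z. Z1 = {q0, q3, q4, q5}; Z2 = {q3, q4, q5}; fixed.
Sat(AG (~wait -> p)) = {q3, q4, q5}
Sat(EX (AG (~wait -> p))) = {s : some successor in {q3, q4, q5}} = {q1, q3, q4, q5}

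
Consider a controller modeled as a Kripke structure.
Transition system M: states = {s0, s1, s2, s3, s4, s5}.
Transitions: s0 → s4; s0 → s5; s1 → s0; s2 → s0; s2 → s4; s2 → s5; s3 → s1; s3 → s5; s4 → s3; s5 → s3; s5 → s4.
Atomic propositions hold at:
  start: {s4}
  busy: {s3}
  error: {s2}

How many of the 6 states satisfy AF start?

AF start: least fixpoint, start Z0 = {s4}, add states with every successor in Z. Already a fixed point.
Sat(AF start) = {s4}
|Sat(AF start)| = |{s4}| = 1.

1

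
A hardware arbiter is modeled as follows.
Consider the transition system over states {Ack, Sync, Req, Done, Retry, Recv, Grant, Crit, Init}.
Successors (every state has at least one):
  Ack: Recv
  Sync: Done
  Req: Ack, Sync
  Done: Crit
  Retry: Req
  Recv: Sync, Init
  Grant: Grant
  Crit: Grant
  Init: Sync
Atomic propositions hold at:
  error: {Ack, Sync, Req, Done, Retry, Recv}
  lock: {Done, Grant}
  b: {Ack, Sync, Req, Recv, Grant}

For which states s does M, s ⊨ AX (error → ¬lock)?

{Ack, Req, Done, Retry, Recv, Grant, Crit, Init}

Sat(¬lock) = {Ack, Sync, Req, Retry, Recv, Crit, Init}
Sat(error → ¬lock) = {Ack, Sync, Req, Retry, Recv, Grant, Crit, Init}
Sat(AX (error → ¬lock)) = {s : every successor in {Ack, Sync, Req, Retry, Recv, Grant, Crit, Init}} = {Ack, Req, Done, Retry, Recv, Grant, Crit, Init}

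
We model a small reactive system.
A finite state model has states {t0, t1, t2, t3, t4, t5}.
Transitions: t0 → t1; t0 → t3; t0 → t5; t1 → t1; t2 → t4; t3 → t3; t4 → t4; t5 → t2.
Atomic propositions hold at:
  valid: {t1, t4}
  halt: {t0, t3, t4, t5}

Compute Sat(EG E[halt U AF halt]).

{t0, t2, t3, t4, t5}

AF halt: least fixpoint, start Z0 = {t0, t3, t4, t5}, add states with every successor in Z. Z1 = {t0, t2, t3, t4, t5}; fixed.
Sat(AF halt) = {t0, t2, t3, t4, t5}
E[halt U AF halt]: least fixpoint, start Z0 = Sat(AF halt) = {t0, t2, t3, t4, t5}, add states in Sat(halt) with some successor in Z. Already a fixed point.
Sat(E[halt U AF halt]) = {t0, t2, t3, t4, t5}
EG E[halt U AF halt]: greatest fixpoint, start Z0 = {t0, t2, t3, t4, t5}, keep only states in Sat with some successor in Z. Already a fixed point.
Sat(EG E[halt U AF halt]) = {t0, t2, t3, t4, t5}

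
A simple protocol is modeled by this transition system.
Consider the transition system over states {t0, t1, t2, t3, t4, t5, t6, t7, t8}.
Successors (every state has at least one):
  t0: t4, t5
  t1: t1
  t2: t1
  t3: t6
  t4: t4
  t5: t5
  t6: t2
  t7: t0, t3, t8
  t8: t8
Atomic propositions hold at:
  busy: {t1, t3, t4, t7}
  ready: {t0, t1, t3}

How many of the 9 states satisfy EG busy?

2

EG busy: greatest fixpoint, start Z0 = {t1, t3, t4, t7}, keep only states in Sat with some successor in Z. Z1 = {t1, t4, t7}; Z2 = {t1, t4}; fixed.
Sat(EG busy) = {t1, t4}
|Sat(EG busy)| = |{t1, t4}| = 2.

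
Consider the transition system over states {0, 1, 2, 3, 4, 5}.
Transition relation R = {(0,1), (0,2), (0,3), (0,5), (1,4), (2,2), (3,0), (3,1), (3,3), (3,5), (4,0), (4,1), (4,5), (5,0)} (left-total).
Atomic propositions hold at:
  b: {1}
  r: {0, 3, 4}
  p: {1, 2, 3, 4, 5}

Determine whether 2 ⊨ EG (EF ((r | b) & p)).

No

Sat(r | b) = {0, 1, 3, 4}
Sat((r | b) & p) = {1, 3, 4}
EF ((r | b) & p): least fixpoint, start Z0 = {1, 3, 4}, add states with some successor in Z. Z1 = {0, 1, 3, 4}; Z2 = {0, 1, 3, 4, 5}; fixed.
Sat(EF ((r | b) & p)) = {0, 1, 3, 4, 5}
EG (EF ((r | b) & p)): greatest fixpoint, start Z0 = {0, 1, 3, 4, 5}, keep only states in Sat with some successor in Z. Already a fixed point.
Sat(EG (EF ((r | b) & p))) = {0, 1, 3, 4, 5}
2 ∉ Sat(EG (EF ((r | b) & p))) = {0, 1, 3, 4, 5}, so the formula does not hold at 2.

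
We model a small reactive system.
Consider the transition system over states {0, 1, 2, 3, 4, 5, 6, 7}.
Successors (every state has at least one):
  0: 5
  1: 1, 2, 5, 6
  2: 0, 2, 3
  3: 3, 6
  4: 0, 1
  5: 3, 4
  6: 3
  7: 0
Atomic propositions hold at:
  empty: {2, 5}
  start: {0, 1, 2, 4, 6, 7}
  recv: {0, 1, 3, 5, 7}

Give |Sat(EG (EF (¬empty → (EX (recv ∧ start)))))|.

6

Sat(¬empty) = {0, 1, 3, 4, 6, 7}
Sat(recv ∧ start) = {0, 1, 7}
Sat(EX (recv ∧ start)) = {s : some successor in {0, 1, 7}} = {1, 2, 4, 7}
Sat(¬empty → (EX (recv ∧ start))) = {1, 2, 4, 5, 7}
EF (¬empty → (EX (recv ∧ start))): least fixpoint, start Z0 = {1, 2, 4, 5, 7}, add states with some successor in Z. Z1 = {0, 1, 2, 4, 5, 7}; fixed.
Sat(EF (¬empty → (EX (recv ∧ start)))) = {0, 1, 2, 4, 5, 7}
EG (EF (¬empty → (EX (recv ∧ start)))): greatest fixpoint, start Z0 = {0, 1, 2, 4, 5, 7}, keep only states in Sat with some successor in Z. Already a fixed point.
Sat(EG (EF (¬empty → (EX (recv ∧ start))))) = {0, 1, 2, 4, 5, 7}
|Sat(EG (EF (¬empty → (EX (recv ∧ start)))))| = |{0, 1, 2, 4, 5, 7}| = 6.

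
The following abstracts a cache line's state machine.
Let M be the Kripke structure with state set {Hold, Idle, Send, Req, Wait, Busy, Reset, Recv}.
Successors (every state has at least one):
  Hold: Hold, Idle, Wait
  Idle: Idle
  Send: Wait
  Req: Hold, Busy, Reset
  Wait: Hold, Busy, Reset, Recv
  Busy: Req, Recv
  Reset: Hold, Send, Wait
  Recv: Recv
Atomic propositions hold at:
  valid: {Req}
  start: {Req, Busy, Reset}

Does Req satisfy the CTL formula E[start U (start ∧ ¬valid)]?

Sat(¬valid) = {Hold, Idle, Send, Wait, Busy, Reset, Recv}
Sat(start ∧ ¬valid) = {Busy, Reset}
E[start U (start ∧ ¬valid)]: least fixpoint, start Z0 = Sat((start ∧ ¬valid)) = {Busy, Reset}, add states in Sat(start) with some successor in Z. Z1 = {Req, Busy, Reset}; fixed.
Sat(E[start U (start ∧ ¬valid)]) = {Req, Busy, Reset}
Req ∈ Sat(E[start U (start ∧ ¬valid)]) = {Req, Busy, Reset}, so the formula holds at Req.

Yes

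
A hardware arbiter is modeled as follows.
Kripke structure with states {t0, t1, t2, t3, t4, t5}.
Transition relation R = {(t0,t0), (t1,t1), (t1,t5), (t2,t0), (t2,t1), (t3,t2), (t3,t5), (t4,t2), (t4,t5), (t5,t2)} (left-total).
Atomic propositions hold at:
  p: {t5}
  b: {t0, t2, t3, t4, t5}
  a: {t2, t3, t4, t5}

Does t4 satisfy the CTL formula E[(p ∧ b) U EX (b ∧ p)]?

Yes

Sat(p ∧ b) = {t5}
Sat(b ∧ p) = {t5}
Sat(EX (b ∧ p)) = {s : some successor in {t5}} = {t1, t3, t4}
E[(p ∧ b) U EX (b ∧ p)]: least fixpoint, start Z0 = Sat(EX (b ∧ p)) = {t1, t3, t4}, add states in Sat(p ∧ b) with some successor in Z. Already a fixed point.
Sat(E[(p ∧ b) U EX (b ∧ p)]) = {t1, t3, t4}
t4 ∈ Sat(E[(p ∧ b) U EX (b ∧ p)]) = {t1, t3, t4}, so the formula holds at t4.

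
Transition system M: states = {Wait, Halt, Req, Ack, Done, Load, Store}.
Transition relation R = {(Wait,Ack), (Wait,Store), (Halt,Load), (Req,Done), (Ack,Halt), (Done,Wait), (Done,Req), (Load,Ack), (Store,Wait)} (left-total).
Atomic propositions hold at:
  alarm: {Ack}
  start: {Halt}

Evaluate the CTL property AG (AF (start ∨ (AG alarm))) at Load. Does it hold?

Yes

AG alarm: greatest fixpoint, start Z0 = {Ack}, keep only states in Sat with every successor in Z. Z1 = ∅; fixed.
Sat(AG alarm) = ∅
Sat(start ∨ (AG alarm)) = {Halt}
AF (start ∨ (AG alarm)): least fixpoint, start Z0 = {Halt}, add states with every successor in Z. Z1 = {Halt, Ack}; Z2 = {Halt, Ack, Load}; fixed.
Sat(AF (start ∨ (AG alarm))) = {Halt, Ack, Load}
AG (AF (start ∨ (AG alarm))): greatest fixpoint, start Z0 = {Halt, Ack, Load}, keep only states in Sat with every successor in Z. Already a fixed point.
Sat(AG (AF (start ∨ (AG alarm)))) = {Halt, Ack, Load}
Load ∈ Sat(AG (AF (start ∨ (AG alarm)))) = {Halt, Ack, Load}, so the formula holds at Load.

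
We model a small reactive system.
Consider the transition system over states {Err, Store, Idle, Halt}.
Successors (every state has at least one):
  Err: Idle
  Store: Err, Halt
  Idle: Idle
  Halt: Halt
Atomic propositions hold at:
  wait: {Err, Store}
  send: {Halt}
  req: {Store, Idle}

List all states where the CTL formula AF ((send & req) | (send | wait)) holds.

Sat(send & req) = ∅
Sat(send | wait) = {Err, Store, Halt}
Sat((send & req) | (send | wait)) = {Err, Store, Halt}
AF ((send & req) | (send | wait)): least fixpoint, start Z0 = {Err, Store, Halt}, add states with every successor in Z. Already a fixed point.
Sat(AF ((send & req) | (send | wait))) = {Err, Store, Halt}

{Err, Store, Halt}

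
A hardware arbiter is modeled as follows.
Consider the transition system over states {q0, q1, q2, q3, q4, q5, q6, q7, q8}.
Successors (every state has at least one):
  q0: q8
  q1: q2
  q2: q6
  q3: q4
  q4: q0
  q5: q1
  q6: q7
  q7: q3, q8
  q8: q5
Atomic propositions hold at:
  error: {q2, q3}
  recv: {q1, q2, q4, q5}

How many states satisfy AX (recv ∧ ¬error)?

Sat(¬error) = {q0, q1, q4, q5, q6, q7, q8}
Sat(recv ∧ ¬error) = {q1, q4, q5}
Sat(AX (recv ∧ ¬error)) = {s : every successor in {q1, q4, q5}} = {q3, q5, q8}
|Sat(AX (recv ∧ ¬error))| = |{q3, q5, q8}| = 3.

3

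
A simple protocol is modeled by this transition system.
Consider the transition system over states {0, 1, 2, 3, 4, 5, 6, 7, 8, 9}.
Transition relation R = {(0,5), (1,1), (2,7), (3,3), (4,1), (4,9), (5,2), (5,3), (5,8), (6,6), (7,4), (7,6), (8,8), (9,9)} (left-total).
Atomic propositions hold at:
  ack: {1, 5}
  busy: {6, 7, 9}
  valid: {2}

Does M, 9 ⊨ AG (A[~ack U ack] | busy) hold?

Sat(~ack) = {0, 2, 3, 4, 6, 7, 8, 9}
A[~ack U ack]: least fixpoint, start Z0 = Sat(ack) = {1, 5}, add states in Sat(~ack) with every successor in Z. Z1 = {0, 1, 5}; fixed.
Sat(A[~ack U ack]) = {0, 1, 5}
Sat(A[~ack U ack] | busy) = {0, 1, 5, 6, 7, 9}
AG (A[~ack U ack] | busy): greatest fixpoint, start Z0 = {0, 1, 5, 6, 7, 9}, keep only states in Sat with every successor in Z. Z1 = {0, 1, 6, 9}; Z2 = {1, 6, 9}; fixed.
Sat(AG (A[~ack U ack] | busy)) = {1, 6, 9}
9 ∈ Sat(AG (A[~ack U ack] | busy)) = {1, 6, 9}, so the formula holds at 9.

Yes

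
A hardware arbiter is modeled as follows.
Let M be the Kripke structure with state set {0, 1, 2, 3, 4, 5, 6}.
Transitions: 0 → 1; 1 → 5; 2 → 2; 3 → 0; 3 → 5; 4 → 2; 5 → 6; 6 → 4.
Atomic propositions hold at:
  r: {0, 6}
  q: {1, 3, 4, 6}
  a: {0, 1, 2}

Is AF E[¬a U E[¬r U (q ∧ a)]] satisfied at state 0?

Sat(¬a) = {3, 4, 5, 6}
Sat(¬r) = {1, 2, 3, 4, 5}
Sat(q ∧ a) = {1}
E[¬r U (q ∧ a)]: least fixpoint, start Z0 = Sat((q ∧ a)) = {1}, add states in Sat(¬r) with some successor in Z. Already a fixed point.
Sat(E[¬r U (q ∧ a)]) = {1}
E[¬a U E[¬r U (q ∧ a)]]: least fixpoint, start Z0 = Sat(E[¬r U (q ∧ a)]) = {1}, add states in Sat(¬a) with some successor in Z. Already a fixed point.
Sat(E[¬a U E[¬r U (q ∧ a)]]) = {1}
AF E[¬a U E[¬r U (q ∧ a)]]: least fixpoint, start Z0 = {1}, add states with every successor in Z. Z1 = {0, 1}; fixed.
Sat(AF E[¬a U E[¬r U (q ∧ a)]]) = {0, 1}
0 ∈ Sat(AF E[¬a U E[¬r U (q ∧ a)]]) = {0, 1}, so the formula holds at 0.

Yes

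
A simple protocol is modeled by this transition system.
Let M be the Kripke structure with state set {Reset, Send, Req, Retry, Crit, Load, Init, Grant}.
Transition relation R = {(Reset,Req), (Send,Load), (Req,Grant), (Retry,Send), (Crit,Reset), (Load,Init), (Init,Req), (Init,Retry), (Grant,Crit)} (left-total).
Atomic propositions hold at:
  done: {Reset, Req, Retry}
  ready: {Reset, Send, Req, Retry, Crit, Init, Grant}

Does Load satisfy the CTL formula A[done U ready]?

A[done U ready]: least fixpoint, start Z0 = Sat(ready) = {Reset, Send, Req, Retry, Crit, Init, Grant}, add states in Sat(done) with every successor in Z. Already a fixed point.
Sat(A[done U ready]) = {Reset, Send, Req, Retry, Crit, Init, Grant}
Load ∉ Sat(A[done U ready]) = {Reset, Send, Req, Retry, Crit, Init, Grant}, so the formula does not hold at Load.

No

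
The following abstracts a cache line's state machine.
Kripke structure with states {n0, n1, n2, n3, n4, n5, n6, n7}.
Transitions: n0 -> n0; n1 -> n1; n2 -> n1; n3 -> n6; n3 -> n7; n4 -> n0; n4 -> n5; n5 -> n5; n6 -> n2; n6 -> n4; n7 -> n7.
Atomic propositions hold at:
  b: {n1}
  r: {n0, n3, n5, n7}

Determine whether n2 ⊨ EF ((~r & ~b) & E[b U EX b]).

Yes

Sat(~r) = {n1, n2, n4, n6}
Sat(~b) = {n0, n2, n3, n4, n5, n6, n7}
Sat(~r & ~b) = {n2, n4, n6}
Sat(EX b) = {s : some successor in {n1}} = {n1, n2}
E[b U EX b]: least fixpoint, start Z0 = Sat(EX b) = {n1, n2}, add states in Sat(b) with some successor in Z. Already a fixed point.
Sat(E[b U EX b]) = {n1, n2}
Sat((~r & ~b) & E[b U EX b]) = {n2}
EF ((~r & ~b) & E[b U EX b]): least fixpoint, start Z0 = {n2}, add states with some successor in Z. Z1 = {n2, n6}; Z2 = {n2, n3, n6}; fixed.
Sat(EF ((~r & ~b) & E[b U EX b])) = {n2, n3, n6}
n2 ∈ Sat(EF ((~r & ~b) & E[b U EX b])) = {n2, n3, n6}, so the formula holds at n2.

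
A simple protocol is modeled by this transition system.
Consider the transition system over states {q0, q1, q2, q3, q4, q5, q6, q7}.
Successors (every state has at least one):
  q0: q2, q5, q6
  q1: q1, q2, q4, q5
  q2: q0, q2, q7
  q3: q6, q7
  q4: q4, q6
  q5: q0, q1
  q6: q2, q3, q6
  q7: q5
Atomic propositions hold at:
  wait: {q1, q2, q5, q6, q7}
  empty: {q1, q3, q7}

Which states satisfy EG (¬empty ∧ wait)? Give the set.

Sat(¬empty) = {q0, q2, q4, q5, q6}
Sat(¬empty ∧ wait) = {q2, q5, q6}
EG (¬empty ∧ wait): greatest fixpoint, start Z0 = {q2, q5, q6}, keep only states in Sat with some successor in Z. Z1 = {q2, q6}; fixed.
Sat(EG (¬empty ∧ wait)) = {q2, q6}

{q2, q6}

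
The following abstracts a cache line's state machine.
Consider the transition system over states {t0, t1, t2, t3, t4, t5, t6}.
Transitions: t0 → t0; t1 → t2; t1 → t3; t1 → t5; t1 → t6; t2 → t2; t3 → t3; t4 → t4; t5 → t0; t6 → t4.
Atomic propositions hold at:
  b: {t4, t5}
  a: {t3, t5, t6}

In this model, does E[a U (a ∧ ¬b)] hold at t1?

No

Sat(¬b) = {t0, t1, t2, t3, t6}
Sat(a ∧ ¬b) = {t3, t6}
E[a U (a ∧ ¬b)]: least fixpoint, start Z0 = Sat((a ∧ ¬b)) = {t3, t6}, add states in Sat(a) with some successor in Z. Already a fixed point.
Sat(E[a U (a ∧ ¬b)]) = {t3, t6}
t1 ∉ Sat(E[a U (a ∧ ¬b)]) = {t3, t6}, so the formula does not hold at t1.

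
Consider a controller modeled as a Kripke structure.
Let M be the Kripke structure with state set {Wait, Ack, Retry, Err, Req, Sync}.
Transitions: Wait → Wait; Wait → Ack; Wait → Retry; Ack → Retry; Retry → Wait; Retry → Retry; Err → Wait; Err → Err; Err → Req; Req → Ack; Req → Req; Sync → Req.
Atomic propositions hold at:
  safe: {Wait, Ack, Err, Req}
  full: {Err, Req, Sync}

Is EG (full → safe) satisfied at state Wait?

Yes

Sat(full → safe) = {Wait, Ack, Retry, Err, Req}
EG (full → safe): greatest fixpoint, start Z0 = {Wait, Ack, Retry, Err, Req}, keep only states in Sat with some successor in Z. Already a fixed point.
Sat(EG (full → safe)) = {Wait, Ack, Retry, Err, Req}
Wait ∈ Sat(EG (full → safe)) = {Wait, Ack, Retry, Err, Req}, so the formula holds at Wait.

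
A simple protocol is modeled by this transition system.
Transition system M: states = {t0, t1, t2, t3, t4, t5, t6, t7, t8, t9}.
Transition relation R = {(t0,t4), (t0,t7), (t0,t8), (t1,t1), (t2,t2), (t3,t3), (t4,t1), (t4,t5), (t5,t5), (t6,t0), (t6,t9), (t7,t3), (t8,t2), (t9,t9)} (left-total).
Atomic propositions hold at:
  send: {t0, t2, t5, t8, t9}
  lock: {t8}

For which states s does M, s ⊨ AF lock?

{t8}

AF lock: least fixpoint, start Z0 = {t8}, add states with every successor in Z. Already a fixed point.
Sat(AF lock) = {t8}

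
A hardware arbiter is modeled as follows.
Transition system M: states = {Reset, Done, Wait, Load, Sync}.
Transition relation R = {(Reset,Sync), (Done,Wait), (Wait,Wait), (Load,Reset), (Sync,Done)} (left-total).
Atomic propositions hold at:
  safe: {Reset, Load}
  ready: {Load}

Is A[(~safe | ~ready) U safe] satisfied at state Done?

No

Sat(~safe) = {Done, Wait, Sync}
Sat(~ready) = {Reset, Done, Wait, Sync}
Sat(~safe | ~ready) = {Reset, Done, Wait, Sync}
A[(~safe | ~ready) U safe]: least fixpoint, start Z0 = Sat(safe) = {Reset, Load}, add states in Sat(~safe | ~ready) with every successor in Z. Already a fixed point.
Sat(A[(~safe | ~ready) U safe]) = {Reset, Load}
Done ∉ Sat(A[(~safe | ~ready) U safe]) = {Reset, Load}, so the formula does not hold at Done.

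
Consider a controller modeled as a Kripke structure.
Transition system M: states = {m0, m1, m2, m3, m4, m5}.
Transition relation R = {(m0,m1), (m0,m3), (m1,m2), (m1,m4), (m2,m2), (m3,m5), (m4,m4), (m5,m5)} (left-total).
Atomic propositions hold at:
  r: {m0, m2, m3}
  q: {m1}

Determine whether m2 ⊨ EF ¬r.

Sat(¬r) = {m1, m4, m5}
EF ¬r: least fixpoint, start Z0 = {m1, m4, m5}, add states with some successor in Z. Z1 = {m0, m1, m3, m4, m5}; fixed.
Sat(EF ¬r) = {m0, m1, m3, m4, m5}
m2 ∉ Sat(EF ¬r) = {m0, m1, m3, m4, m5}, so the formula does not hold at m2.

No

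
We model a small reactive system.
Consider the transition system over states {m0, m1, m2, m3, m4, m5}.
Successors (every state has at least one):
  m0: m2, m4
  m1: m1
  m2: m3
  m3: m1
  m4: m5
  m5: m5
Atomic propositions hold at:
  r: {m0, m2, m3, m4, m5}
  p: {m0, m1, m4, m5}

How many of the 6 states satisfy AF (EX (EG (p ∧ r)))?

Sat(p ∧ r) = {m0, m4, m5}
EG (p ∧ r): greatest fixpoint, start Z0 = {m0, m4, m5}, keep only states in Sat with some successor in Z. Already a fixed point.
Sat(EG (p ∧ r)) = {m0, m4, m5}
Sat(EX (EG (p ∧ r))) = {s : some successor in {m0, m4, m5}} = {m0, m4, m5}
AF (EX (EG (p ∧ r))): least fixpoint, start Z0 = {m0, m4, m5}, add states with every successor in Z. Already a fixed point.
Sat(AF (EX (EG (p ∧ r)))) = {m0, m4, m5}
|Sat(AF (EX (EG (p ∧ r))))| = |{m0, m4, m5}| = 3.

3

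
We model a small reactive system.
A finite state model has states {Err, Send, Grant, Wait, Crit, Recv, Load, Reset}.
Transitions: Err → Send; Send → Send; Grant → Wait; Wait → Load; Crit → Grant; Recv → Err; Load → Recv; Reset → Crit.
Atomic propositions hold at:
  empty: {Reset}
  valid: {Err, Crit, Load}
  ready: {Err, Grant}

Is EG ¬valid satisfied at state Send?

Sat(¬valid) = {Send, Grant, Wait, Recv, Reset}
EG ¬valid: greatest fixpoint, start Z0 = {Send, Grant, Wait, Recv, Reset}, keep only states in Sat with some successor in Z. Z1 = {Send, Grant}; Z2 = {Send}; fixed.
Sat(EG ¬valid) = {Send}
Send ∈ Sat(EG ¬valid) = {Send}, so the formula holds at Send.

Yes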